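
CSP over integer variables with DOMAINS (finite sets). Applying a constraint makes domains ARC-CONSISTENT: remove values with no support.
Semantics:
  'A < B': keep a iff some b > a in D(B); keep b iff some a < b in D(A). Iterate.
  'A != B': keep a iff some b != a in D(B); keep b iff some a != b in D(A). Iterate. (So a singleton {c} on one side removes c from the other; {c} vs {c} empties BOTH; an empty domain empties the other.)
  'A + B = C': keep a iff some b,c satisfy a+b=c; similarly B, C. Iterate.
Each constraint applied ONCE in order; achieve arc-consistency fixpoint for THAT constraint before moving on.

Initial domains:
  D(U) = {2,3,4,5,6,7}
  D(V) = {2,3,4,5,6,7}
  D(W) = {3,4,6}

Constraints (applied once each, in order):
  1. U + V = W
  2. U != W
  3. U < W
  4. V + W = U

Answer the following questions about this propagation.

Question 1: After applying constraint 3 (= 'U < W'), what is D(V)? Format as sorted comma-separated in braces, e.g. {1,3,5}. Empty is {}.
Constraint 1 (U + V = W) on D(U)={2,3,4,5,6,7} D(V)={2,3,4,5,6,7} D(W)={3,4,6}: U {2,3,4,5,6,7}->{2,3,4}; V {2,3,4,5,6,7}->{2,3,4}; W {3,4,6}->{4,6}
Constraint 2 (U != W) on D(U)={2,3,4} D(W)={4,6}: no change
Constraint 3 (U < W) on D(U)={2,3,4} D(W)={4,6}: no change
So after constraint 3: D(V) = {2,3,4}

Answer: {2,3,4}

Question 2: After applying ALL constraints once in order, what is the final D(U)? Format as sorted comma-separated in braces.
Constraint 1 (U + V = W) on D(U)={2,3,4,5,6,7} D(V)={2,3,4,5,6,7} D(W)={3,4,6}: U {2,3,4,5,6,7}->{2,3,4}; V {2,3,4,5,6,7}->{2,3,4}; W {3,4,6}->{4,6}
Constraint 2 (U != W) on D(U)={2,3,4} D(W)={4,6}: no change
Constraint 3 (U < W) on D(U)={2,3,4} D(W)={4,6}: no change
Constraint 4 (V + W = U) on D(V)={2,3,4} D(W)={4,6} D(U)={2,3,4}: V {2,3,4}->{}; W {4,6}->{}; U {2,3,4}->{}
So after all 4 constraints: D(U) = {}

Answer: {}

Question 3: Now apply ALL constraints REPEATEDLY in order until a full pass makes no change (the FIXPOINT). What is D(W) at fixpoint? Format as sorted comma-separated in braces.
pass 0 (initial): D(W)={3,4,6}
pass 1: U {2,3,4,5,6,7}->{}; V {2,3,4,5,6,7}->{}; W {3,4,6}->{}
pass 2: no change
Fixpoint after 2 passes: D(W) = {}

Answer: {}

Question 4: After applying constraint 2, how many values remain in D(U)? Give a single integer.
Answer: 3

Derivation:
Constraint 1 (U + V = W) on D(U)={2,3,4,5,6,7} D(V)={2,3,4,5,6,7} D(W)={3,4,6}: U {2,3,4,5,6,7}->{2,3,4}; V {2,3,4,5,6,7}->{2,3,4}; W {3,4,6}->{4,6}
Constraint 2 (U != W) on D(U)={2,3,4} D(W)={4,6}: no change
So after constraint 2: D(U)={2,3,4}, size = 3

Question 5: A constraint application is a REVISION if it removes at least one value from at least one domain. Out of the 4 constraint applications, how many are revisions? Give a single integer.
Constraint 1 (U + V = W) on D(U)={2,3,4,5,6,7} D(V)={2,3,4,5,6,7} D(W)={3,4,6}: U {2,3,4,5,6,7}->{2,3,4}; V {2,3,4,5,6,7}->{2,3,4}; W {3,4,6}->{4,6} => REVISION
Constraint 2 (U != W) on D(U)={2,3,4} D(W)={4,6}: no change => not a revision
Constraint 3 (U < W) on D(U)={2,3,4} D(W)={4,6}: no change => not a revision
Constraint 4 (V + W = U) on D(V)={2,3,4} D(W)={4,6} D(U)={2,3,4}: V {2,3,4}->{}; W {4,6}->{}; U {2,3,4}->{} => REVISION
Total revisions = 2

Answer: 2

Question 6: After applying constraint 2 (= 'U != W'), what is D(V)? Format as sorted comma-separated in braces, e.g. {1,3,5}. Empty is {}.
Answer: {2,3,4}

Derivation:
Constraint 1 (U + V = W) on D(U)={2,3,4,5,6,7} D(V)={2,3,4,5,6,7} D(W)={3,4,6}: U {2,3,4,5,6,7}->{2,3,4}; V {2,3,4,5,6,7}->{2,3,4}; W {3,4,6}->{4,6}
Constraint 2 (U != W) on D(U)={2,3,4} D(W)={4,6}: no change
So after constraint 2: D(V) = {2,3,4}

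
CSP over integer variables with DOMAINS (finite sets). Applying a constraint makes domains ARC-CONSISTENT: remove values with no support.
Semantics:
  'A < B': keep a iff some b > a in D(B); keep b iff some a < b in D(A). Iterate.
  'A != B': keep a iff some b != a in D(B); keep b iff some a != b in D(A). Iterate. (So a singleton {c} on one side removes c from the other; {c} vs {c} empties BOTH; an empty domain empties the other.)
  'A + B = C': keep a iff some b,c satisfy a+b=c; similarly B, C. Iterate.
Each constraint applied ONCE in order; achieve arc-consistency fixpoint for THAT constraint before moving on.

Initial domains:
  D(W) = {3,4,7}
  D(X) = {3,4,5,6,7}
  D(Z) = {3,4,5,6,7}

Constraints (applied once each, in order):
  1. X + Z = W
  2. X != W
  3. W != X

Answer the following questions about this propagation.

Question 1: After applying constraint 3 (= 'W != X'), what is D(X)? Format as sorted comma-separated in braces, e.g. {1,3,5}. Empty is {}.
Constraint 1 (X + Z = W) on D(X)={3,4,5,6,7} D(Z)={3,4,5,6,7} D(W)={3,4,7}: X {3,4,5,6,7}->{3,4}; Z {3,4,5,6,7}->{3,4}; W {3,4,7}->{7}
Constraint 2 (X != W) on D(X)={3,4} D(W)={7}: no change
Constraint 3 (W != X) on D(W)={7} D(X)={3,4}: no change
So after constraint 3: D(X) = {3,4}

Answer: {3,4}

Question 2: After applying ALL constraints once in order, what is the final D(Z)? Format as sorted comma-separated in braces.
Answer: {3,4}

Derivation:
Constraint 1 (X + Z = W) on D(X)={3,4,5,6,7} D(Z)={3,4,5,6,7} D(W)={3,4,7}: X {3,4,5,6,7}->{3,4}; Z {3,4,5,6,7}->{3,4}; W {3,4,7}->{7}
Constraint 2 (X != W) on D(X)={3,4} D(W)={7}: no change
Constraint 3 (W != X) on D(W)={7} D(X)={3,4}: no change
So after all 3 constraints: D(Z) = {3,4}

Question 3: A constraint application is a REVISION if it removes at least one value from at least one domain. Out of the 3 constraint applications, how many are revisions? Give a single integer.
Constraint 1 (X + Z = W) on D(X)={3,4,5,6,7} D(Z)={3,4,5,6,7} D(W)={3,4,7}: X {3,4,5,6,7}->{3,4}; Z {3,4,5,6,7}->{3,4}; W {3,4,7}->{7} => REVISION
Constraint 2 (X != W) on D(X)={3,4} D(W)={7}: no change => not a revision
Constraint 3 (W != X) on D(W)={7} D(X)={3,4}: no change => not a revision
Total revisions = 1

Answer: 1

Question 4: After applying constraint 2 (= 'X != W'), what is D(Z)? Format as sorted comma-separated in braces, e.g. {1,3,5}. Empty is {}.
Constraint 1 (X + Z = W) on D(X)={3,4,5,6,7} D(Z)={3,4,5,6,7} D(W)={3,4,7}: X {3,4,5,6,7}->{3,4}; Z {3,4,5,6,7}->{3,4}; W {3,4,7}->{7}
Constraint 2 (X != W) on D(X)={3,4} D(W)={7}: no change
So after constraint 2: D(Z) = {3,4}

Answer: {3,4}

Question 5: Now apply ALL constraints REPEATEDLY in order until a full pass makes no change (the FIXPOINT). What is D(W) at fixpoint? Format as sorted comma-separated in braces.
Answer: {7}

Derivation:
pass 0 (initial): D(W)={3,4,7}
pass 1: W {3,4,7}->{7}; X {3,4,5,6,7}->{3,4}; Z {3,4,5,6,7}->{3,4}
pass 2: no change
Fixpoint after 2 passes: D(W) = {7}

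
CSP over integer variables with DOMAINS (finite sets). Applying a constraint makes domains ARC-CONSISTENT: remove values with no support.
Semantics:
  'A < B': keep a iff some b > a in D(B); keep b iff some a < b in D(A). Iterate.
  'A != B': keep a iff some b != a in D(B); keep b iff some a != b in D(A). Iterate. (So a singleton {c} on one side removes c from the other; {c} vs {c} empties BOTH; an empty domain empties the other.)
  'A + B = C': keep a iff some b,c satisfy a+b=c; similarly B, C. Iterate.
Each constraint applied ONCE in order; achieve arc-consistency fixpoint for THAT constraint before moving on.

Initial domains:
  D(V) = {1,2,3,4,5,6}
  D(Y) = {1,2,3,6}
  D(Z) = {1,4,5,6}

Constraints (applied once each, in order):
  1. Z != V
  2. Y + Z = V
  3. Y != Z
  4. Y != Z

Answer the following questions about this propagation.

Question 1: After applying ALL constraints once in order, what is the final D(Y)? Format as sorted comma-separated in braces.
Answer: {1,2,3}

Derivation:
Constraint 1 (Z != V) on D(Z)={1,4,5,6} D(V)={1,2,3,4,5,6}: no change
Constraint 2 (Y + Z = V) on D(Y)={1,2,3,6} D(Z)={1,4,5,6} D(V)={1,2,3,4,5,6}: Y {1,2,3,6}->{1,2,3}; Z {1,4,5,6}->{1,4,5}; V {1,2,3,4,5,6}->{2,3,4,5,6}
Constraint 3 (Y != Z) on D(Y)={1,2,3} D(Z)={1,4,5}: no change
Constraint 4 (Y != Z) on D(Y)={1,2,3} D(Z)={1,4,5}: no change
So after all 4 constraints: D(Y) = {1,2,3}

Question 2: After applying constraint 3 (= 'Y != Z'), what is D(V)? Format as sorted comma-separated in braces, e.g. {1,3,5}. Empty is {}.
Constraint 1 (Z != V) on D(Z)={1,4,5,6} D(V)={1,2,3,4,5,6}: no change
Constraint 2 (Y + Z = V) on D(Y)={1,2,3,6} D(Z)={1,4,5,6} D(V)={1,2,3,4,5,6}: Y {1,2,3,6}->{1,2,3}; Z {1,4,5,6}->{1,4,5}; V {1,2,3,4,5,6}->{2,3,4,5,6}
Constraint 3 (Y != Z) on D(Y)={1,2,3} D(Z)={1,4,5}: no change
So after constraint 3: D(V) = {2,3,4,5,6}

Answer: {2,3,4,5,6}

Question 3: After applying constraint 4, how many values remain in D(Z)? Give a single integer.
Answer: 3

Derivation:
Constraint 1 (Z != V) on D(Z)={1,4,5,6} D(V)={1,2,3,4,5,6}: no change
Constraint 2 (Y + Z = V) on D(Y)={1,2,3,6} D(Z)={1,4,5,6} D(V)={1,2,3,4,5,6}: Y {1,2,3,6}->{1,2,3}; Z {1,4,5,6}->{1,4,5}; V {1,2,3,4,5,6}->{2,3,4,5,6}
Constraint 3 (Y != Z) on D(Y)={1,2,3} D(Z)={1,4,5}: no change
Constraint 4 (Y != Z) on D(Y)={1,2,3} D(Z)={1,4,5}: no change
So after constraint 4: D(Z)={1,4,5}, size = 3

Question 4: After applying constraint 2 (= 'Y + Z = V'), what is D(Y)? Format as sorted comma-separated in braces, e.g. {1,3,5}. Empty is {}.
Answer: {1,2,3}

Derivation:
Constraint 1 (Z != V) on D(Z)={1,4,5,6} D(V)={1,2,3,4,5,6}: no change
Constraint 2 (Y + Z = V) on D(Y)={1,2,3,6} D(Z)={1,4,5,6} D(V)={1,2,3,4,5,6}: Y {1,2,3,6}->{1,2,3}; Z {1,4,5,6}->{1,4,5}; V {1,2,3,4,5,6}->{2,3,4,5,6}
So after constraint 2: D(Y) = {1,2,3}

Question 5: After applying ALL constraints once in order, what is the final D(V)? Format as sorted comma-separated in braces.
Answer: {2,3,4,5,6}

Derivation:
Constraint 1 (Z != V) on D(Z)={1,4,5,6} D(V)={1,2,3,4,5,6}: no change
Constraint 2 (Y + Z = V) on D(Y)={1,2,3,6} D(Z)={1,4,5,6} D(V)={1,2,3,4,5,6}: Y {1,2,3,6}->{1,2,3}; Z {1,4,5,6}->{1,4,5}; V {1,2,3,4,5,6}->{2,3,4,5,6}
Constraint 3 (Y != Z) on D(Y)={1,2,3} D(Z)={1,4,5}: no change
Constraint 4 (Y != Z) on D(Y)={1,2,3} D(Z)={1,4,5}: no change
So after all 4 constraints: D(V) = {2,3,4,5,6}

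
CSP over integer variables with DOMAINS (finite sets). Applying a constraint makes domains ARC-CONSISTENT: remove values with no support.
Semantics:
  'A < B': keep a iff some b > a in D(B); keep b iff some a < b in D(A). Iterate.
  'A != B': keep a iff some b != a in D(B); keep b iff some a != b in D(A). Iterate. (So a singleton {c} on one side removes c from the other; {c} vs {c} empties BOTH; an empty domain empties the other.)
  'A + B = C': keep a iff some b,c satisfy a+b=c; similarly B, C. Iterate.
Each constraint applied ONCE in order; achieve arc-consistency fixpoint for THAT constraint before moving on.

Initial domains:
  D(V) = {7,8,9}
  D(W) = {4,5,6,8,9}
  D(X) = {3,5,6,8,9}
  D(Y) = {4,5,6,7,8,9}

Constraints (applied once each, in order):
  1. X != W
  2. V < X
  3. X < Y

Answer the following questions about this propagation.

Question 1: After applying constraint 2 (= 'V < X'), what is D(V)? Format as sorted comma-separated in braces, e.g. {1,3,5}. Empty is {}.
Answer: {7,8}

Derivation:
Constraint 1 (X != W) on D(X)={3,5,6,8,9} D(W)={4,5,6,8,9}: no change
Constraint 2 (V < X) on D(V)={7,8,9} D(X)={3,5,6,8,9}: V {7,8,9}->{7,8}; X {3,5,6,8,9}->{8,9}
So after constraint 2: D(V) = {7,8}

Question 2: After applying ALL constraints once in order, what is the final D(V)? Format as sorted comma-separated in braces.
Answer: {7,8}

Derivation:
Constraint 1 (X != W) on D(X)={3,5,6,8,9} D(W)={4,5,6,8,9}: no change
Constraint 2 (V < X) on D(V)={7,8,9} D(X)={3,5,6,8,9}: V {7,8,9}->{7,8}; X {3,5,6,8,9}->{8,9}
Constraint 3 (X < Y) on D(X)={8,9} D(Y)={4,5,6,7,8,9}: X {8,9}->{8}; Y {4,5,6,7,8,9}->{9}
So after all 3 constraints: D(V) = {7,8}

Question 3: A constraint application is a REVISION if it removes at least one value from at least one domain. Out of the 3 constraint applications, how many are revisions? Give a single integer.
Constraint 1 (X != W) on D(X)={3,5,6,8,9} D(W)={4,5,6,8,9}: no change => not a revision
Constraint 2 (V < X) on D(V)={7,8,9} D(X)={3,5,6,8,9}: V {7,8,9}->{7,8}; X {3,5,6,8,9}->{8,9} => REVISION
Constraint 3 (X < Y) on D(X)={8,9} D(Y)={4,5,6,7,8,9}: X {8,9}->{8}; Y {4,5,6,7,8,9}->{9} => REVISION
Total revisions = 2

Answer: 2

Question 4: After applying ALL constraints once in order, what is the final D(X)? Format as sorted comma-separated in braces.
Constraint 1 (X != W) on D(X)={3,5,6,8,9} D(W)={4,5,6,8,9}: no change
Constraint 2 (V < X) on D(V)={7,8,9} D(X)={3,5,6,8,9}: V {7,8,9}->{7,8}; X {3,5,6,8,9}->{8,9}
Constraint 3 (X < Y) on D(X)={8,9} D(Y)={4,5,6,7,8,9}: X {8,9}->{8}; Y {4,5,6,7,8,9}->{9}
So after all 3 constraints: D(X) = {8}

Answer: {8}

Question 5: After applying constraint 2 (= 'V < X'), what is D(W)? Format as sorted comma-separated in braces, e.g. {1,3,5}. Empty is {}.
Constraint 1 (X != W) on D(X)={3,5,6,8,9} D(W)={4,5,6,8,9}: no change
Constraint 2 (V < X) on D(V)={7,8,9} D(X)={3,5,6,8,9}: V {7,8,9}->{7,8}; X {3,5,6,8,9}->{8,9}
So after constraint 2: D(W) = {4,5,6,8,9}

Answer: {4,5,6,8,9}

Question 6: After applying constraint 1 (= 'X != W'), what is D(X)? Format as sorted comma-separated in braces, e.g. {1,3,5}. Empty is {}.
Constraint 1 (X != W) on D(X)={3,5,6,8,9} D(W)={4,5,6,8,9}: no change
So after constraint 1: D(X) = {3,5,6,8,9}

Answer: {3,5,6,8,9}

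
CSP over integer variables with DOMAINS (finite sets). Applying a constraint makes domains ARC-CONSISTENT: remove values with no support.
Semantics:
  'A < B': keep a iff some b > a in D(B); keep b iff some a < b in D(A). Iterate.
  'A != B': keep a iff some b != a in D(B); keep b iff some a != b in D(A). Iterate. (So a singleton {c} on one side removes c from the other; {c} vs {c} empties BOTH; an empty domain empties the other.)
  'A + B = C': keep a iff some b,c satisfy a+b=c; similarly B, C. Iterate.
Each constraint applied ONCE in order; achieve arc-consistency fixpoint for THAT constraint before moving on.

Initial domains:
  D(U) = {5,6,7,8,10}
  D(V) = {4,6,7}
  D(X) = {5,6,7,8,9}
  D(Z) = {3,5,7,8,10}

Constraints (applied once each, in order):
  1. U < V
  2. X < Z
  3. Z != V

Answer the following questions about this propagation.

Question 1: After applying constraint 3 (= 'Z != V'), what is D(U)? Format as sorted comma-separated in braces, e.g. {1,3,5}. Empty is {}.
Answer: {5,6}

Derivation:
Constraint 1 (U < V) on D(U)={5,6,7,8,10} D(V)={4,6,7}: U {5,6,7,8,10}->{5,6}; V {4,6,7}->{6,7}
Constraint 2 (X < Z) on D(X)={5,6,7,8,9} D(Z)={3,5,7,8,10}: Z {3,5,7,8,10}->{7,8,10}
Constraint 3 (Z != V) on D(Z)={7,8,10} D(V)={6,7}: no change
So after constraint 3: D(U) = {5,6}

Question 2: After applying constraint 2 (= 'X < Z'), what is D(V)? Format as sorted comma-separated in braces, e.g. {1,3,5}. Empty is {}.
Answer: {6,7}

Derivation:
Constraint 1 (U < V) on D(U)={5,6,7,8,10} D(V)={4,6,7}: U {5,6,7,8,10}->{5,6}; V {4,6,7}->{6,7}
Constraint 2 (X < Z) on D(X)={5,6,7,8,9} D(Z)={3,5,7,8,10}: Z {3,5,7,8,10}->{7,8,10}
So after constraint 2: D(V) = {6,7}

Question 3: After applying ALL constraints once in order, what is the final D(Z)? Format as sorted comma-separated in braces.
Answer: {7,8,10}

Derivation:
Constraint 1 (U < V) on D(U)={5,6,7,8,10} D(V)={4,6,7}: U {5,6,7,8,10}->{5,6}; V {4,6,7}->{6,7}
Constraint 2 (X < Z) on D(X)={5,6,7,8,9} D(Z)={3,5,7,8,10}: Z {3,5,7,8,10}->{7,8,10}
Constraint 3 (Z != V) on D(Z)={7,8,10} D(V)={6,7}: no change
So after all 3 constraints: D(Z) = {7,8,10}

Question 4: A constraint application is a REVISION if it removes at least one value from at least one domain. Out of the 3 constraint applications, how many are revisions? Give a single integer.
Answer: 2

Derivation:
Constraint 1 (U < V) on D(U)={5,6,7,8,10} D(V)={4,6,7}: U {5,6,7,8,10}->{5,6}; V {4,6,7}->{6,7} => REVISION
Constraint 2 (X < Z) on D(X)={5,6,7,8,9} D(Z)={3,5,7,8,10}: Z {3,5,7,8,10}->{7,8,10} => REVISION
Constraint 3 (Z != V) on D(Z)={7,8,10} D(V)={6,7}: no change => not a revision
Total revisions = 2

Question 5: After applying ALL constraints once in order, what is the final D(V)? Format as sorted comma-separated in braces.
Constraint 1 (U < V) on D(U)={5,6,7,8,10} D(V)={4,6,7}: U {5,6,7,8,10}->{5,6}; V {4,6,7}->{6,7}
Constraint 2 (X < Z) on D(X)={5,6,7,8,9} D(Z)={3,5,7,8,10}: Z {3,5,7,8,10}->{7,8,10}
Constraint 3 (Z != V) on D(Z)={7,8,10} D(V)={6,7}: no change
So after all 3 constraints: D(V) = {6,7}

Answer: {6,7}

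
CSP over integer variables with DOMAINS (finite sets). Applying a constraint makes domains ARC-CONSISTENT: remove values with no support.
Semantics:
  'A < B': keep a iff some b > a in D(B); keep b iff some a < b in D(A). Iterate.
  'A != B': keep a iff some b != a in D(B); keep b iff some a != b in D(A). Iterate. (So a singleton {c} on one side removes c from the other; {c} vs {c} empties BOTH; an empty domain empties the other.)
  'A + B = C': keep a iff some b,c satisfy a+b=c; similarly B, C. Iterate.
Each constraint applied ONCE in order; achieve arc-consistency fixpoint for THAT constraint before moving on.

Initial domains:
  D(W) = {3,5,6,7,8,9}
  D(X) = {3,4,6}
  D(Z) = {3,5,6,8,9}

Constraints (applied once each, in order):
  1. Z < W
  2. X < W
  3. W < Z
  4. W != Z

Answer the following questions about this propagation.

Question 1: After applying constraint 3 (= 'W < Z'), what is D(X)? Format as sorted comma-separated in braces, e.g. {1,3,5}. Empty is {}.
Answer: {3,4,6}

Derivation:
Constraint 1 (Z < W) on D(Z)={3,5,6,8,9} D(W)={3,5,6,7,8,9}: Z {3,5,6,8,9}->{3,5,6,8}; W {3,5,6,7,8,9}->{5,6,7,8,9}
Constraint 2 (X < W) on D(X)={3,4,6} D(W)={5,6,7,8,9}: no change
Constraint 3 (W < Z) on D(W)={5,6,7,8,9} D(Z)={3,5,6,8}: W {5,6,7,8,9}->{5,6,7}; Z {3,5,6,8}->{6,8}
So after constraint 3: D(X) = {3,4,6}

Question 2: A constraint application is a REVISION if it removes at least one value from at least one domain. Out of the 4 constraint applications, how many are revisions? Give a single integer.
Constraint 1 (Z < W) on D(Z)={3,5,6,8,9} D(W)={3,5,6,7,8,9}: Z {3,5,6,8,9}->{3,5,6,8}; W {3,5,6,7,8,9}->{5,6,7,8,9} => REVISION
Constraint 2 (X < W) on D(X)={3,4,6} D(W)={5,6,7,8,9}: no change => not a revision
Constraint 3 (W < Z) on D(W)={5,6,7,8,9} D(Z)={3,5,6,8}: W {5,6,7,8,9}->{5,6,7}; Z {3,5,6,8}->{6,8} => REVISION
Constraint 4 (W != Z) on D(W)={5,6,7} D(Z)={6,8}: no change => not a revision
Total revisions = 2

Answer: 2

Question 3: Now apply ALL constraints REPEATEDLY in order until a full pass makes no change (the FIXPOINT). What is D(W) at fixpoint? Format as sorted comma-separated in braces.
Answer: {}

Derivation:
pass 0 (initial): D(W)={3,5,6,7,8,9}
pass 1: W {3,5,6,7,8,9}->{5,6,7}; Z {3,5,6,8,9}->{6,8}
pass 2: W {5,6,7}->{}; Z {6,8}->{}
pass 3: X {3,4,6}->{}
pass 4: no change
Fixpoint after 4 passes: D(W) = {}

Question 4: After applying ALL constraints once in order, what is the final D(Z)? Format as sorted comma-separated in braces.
Answer: {6,8}

Derivation:
Constraint 1 (Z < W) on D(Z)={3,5,6,8,9} D(W)={3,5,6,7,8,9}: Z {3,5,6,8,9}->{3,5,6,8}; W {3,5,6,7,8,9}->{5,6,7,8,9}
Constraint 2 (X < W) on D(X)={3,4,6} D(W)={5,6,7,8,9}: no change
Constraint 3 (W < Z) on D(W)={5,6,7,8,9} D(Z)={3,5,6,8}: W {5,6,7,8,9}->{5,6,7}; Z {3,5,6,8}->{6,8}
Constraint 4 (W != Z) on D(W)={5,6,7} D(Z)={6,8}: no change
So after all 4 constraints: D(Z) = {6,8}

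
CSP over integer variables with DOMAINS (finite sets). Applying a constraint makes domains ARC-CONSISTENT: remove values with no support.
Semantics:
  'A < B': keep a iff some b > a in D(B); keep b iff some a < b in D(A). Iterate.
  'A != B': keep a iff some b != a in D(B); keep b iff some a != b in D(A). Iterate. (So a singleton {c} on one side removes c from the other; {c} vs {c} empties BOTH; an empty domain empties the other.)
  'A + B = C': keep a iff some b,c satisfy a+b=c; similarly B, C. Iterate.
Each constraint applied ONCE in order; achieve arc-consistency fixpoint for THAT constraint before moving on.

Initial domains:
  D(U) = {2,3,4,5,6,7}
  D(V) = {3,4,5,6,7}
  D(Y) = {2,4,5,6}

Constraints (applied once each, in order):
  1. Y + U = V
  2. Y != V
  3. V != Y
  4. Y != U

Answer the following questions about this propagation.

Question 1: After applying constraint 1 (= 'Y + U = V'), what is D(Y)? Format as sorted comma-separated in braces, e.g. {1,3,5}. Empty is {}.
Constraint 1 (Y + U = V) on D(Y)={2,4,5,6} D(U)={2,3,4,5,6,7} D(V)={3,4,5,6,7}: Y {2,4,5,6}->{2,4,5}; U {2,3,4,5,6,7}->{2,3,4,5}; V {3,4,5,6,7}->{4,5,6,7}
So after constraint 1: D(Y) = {2,4,5}

Answer: {2,4,5}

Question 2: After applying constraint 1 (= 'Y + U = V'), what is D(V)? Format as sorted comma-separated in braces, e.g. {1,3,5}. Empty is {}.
Constraint 1 (Y + U = V) on D(Y)={2,4,5,6} D(U)={2,3,4,5,6,7} D(V)={3,4,5,6,7}: Y {2,4,5,6}->{2,4,5}; U {2,3,4,5,6,7}->{2,3,4,5}; V {3,4,5,6,7}->{4,5,6,7}
So after constraint 1: D(V) = {4,5,6,7}

Answer: {4,5,6,7}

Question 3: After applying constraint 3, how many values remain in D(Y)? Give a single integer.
Constraint 1 (Y + U = V) on D(Y)={2,4,5,6} D(U)={2,3,4,5,6,7} D(V)={3,4,5,6,7}: Y {2,4,5,6}->{2,4,5}; U {2,3,4,5,6,7}->{2,3,4,5}; V {3,4,5,6,7}->{4,5,6,7}
Constraint 2 (Y != V) on D(Y)={2,4,5} D(V)={4,5,6,7}: no change
Constraint 3 (V != Y) on D(V)={4,5,6,7} D(Y)={2,4,5}: no change
So after constraint 3: D(Y)={2,4,5}, size = 3

Answer: 3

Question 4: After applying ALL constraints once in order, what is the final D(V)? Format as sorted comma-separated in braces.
Answer: {4,5,6,7}

Derivation:
Constraint 1 (Y + U = V) on D(Y)={2,4,5,6} D(U)={2,3,4,5,6,7} D(V)={3,4,5,6,7}: Y {2,4,5,6}->{2,4,5}; U {2,3,4,5,6,7}->{2,3,4,5}; V {3,4,5,6,7}->{4,5,6,7}
Constraint 2 (Y != V) on D(Y)={2,4,5} D(V)={4,5,6,7}: no change
Constraint 3 (V != Y) on D(V)={4,5,6,7} D(Y)={2,4,5}: no change
Constraint 4 (Y != U) on D(Y)={2,4,5} D(U)={2,3,4,5}: no change
So after all 4 constraints: D(V) = {4,5,6,7}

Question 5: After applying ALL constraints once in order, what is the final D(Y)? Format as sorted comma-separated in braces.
Answer: {2,4,5}

Derivation:
Constraint 1 (Y + U = V) on D(Y)={2,4,5,6} D(U)={2,3,4,5,6,7} D(V)={3,4,5,6,7}: Y {2,4,5,6}->{2,4,5}; U {2,3,4,5,6,7}->{2,3,4,5}; V {3,4,5,6,7}->{4,5,6,7}
Constraint 2 (Y != V) on D(Y)={2,4,5} D(V)={4,5,6,7}: no change
Constraint 3 (V != Y) on D(V)={4,5,6,7} D(Y)={2,4,5}: no change
Constraint 4 (Y != U) on D(Y)={2,4,5} D(U)={2,3,4,5}: no change
So after all 4 constraints: D(Y) = {2,4,5}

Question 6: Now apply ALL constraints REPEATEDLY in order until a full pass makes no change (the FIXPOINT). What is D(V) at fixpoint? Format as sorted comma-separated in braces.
pass 0 (initial): D(V)={3,4,5,6,7}
pass 1: U {2,3,4,5,6,7}->{2,3,4,5}; V {3,4,5,6,7}->{4,5,6,7}; Y {2,4,5,6}->{2,4,5}
pass 2: no change
Fixpoint after 2 passes: D(V) = {4,5,6,7}

Answer: {4,5,6,7}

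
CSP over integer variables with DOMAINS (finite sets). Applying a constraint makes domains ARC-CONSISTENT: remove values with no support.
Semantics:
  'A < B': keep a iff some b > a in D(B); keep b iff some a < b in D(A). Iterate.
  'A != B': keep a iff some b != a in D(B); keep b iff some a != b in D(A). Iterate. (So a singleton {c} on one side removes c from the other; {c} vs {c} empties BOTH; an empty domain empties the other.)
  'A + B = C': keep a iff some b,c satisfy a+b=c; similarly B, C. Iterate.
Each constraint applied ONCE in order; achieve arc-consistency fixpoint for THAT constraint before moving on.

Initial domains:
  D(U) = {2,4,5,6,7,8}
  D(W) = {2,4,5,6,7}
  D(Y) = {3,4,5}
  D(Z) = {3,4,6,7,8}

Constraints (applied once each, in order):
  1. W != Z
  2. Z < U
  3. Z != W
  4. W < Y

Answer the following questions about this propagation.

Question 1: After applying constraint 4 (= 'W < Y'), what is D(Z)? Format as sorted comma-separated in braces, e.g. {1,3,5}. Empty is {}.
Answer: {3,4,6,7}

Derivation:
Constraint 1 (W != Z) on D(W)={2,4,5,6,7} D(Z)={3,4,6,7,8}: no change
Constraint 2 (Z < U) on D(Z)={3,4,6,7,8} D(U)={2,4,5,6,7,8}: Z {3,4,6,7,8}->{3,4,6,7}; U {2,4,5,6,7,8}->{4,5,6,7,8}
Constraint 3 (Z != W) on D(Z)={3,4,6,7} D(W)={2,4,5,6,7}: no change
Constraint 4 (W < Y) on D(W)={2,4,5,6,7} D(Y)={3,4,5}: W {2,4,5,6,7}->{2,4}
So after constraint 4: D(Z) = {3,4,6,7}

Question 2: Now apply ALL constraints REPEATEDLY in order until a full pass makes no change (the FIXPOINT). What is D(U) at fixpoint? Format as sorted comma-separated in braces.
Answer: {4,5,6,7,8}

Derivation:
pass 0 (initial): D(U)={2,4,5,6,7,8}
pass 1: U {2,4,5,6,7,8}->{4,5,6,7,8}; W {2,4,5,6,7}->{2,4}; Z {3,4,6,7,8}->{3,4,6,7}
pass 2: no change
Fixpoint after 2 passes: D(U) = {4,5,6,7,8}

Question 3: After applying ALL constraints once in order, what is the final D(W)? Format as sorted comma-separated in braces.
Answer: {2,4}

Derivation:
Constraint 1 (W != Z) on D(W)={2,4,5,6,7} D(Z)={3,4,6,7,8}: no change
Constraint 2 (Z < U) on D(Z)={3,4,6,7,8} D(U)={2,4,5,6,7,8}: Z {3,4,6,7,8}->{3,4,6,7}; U {2,4,5,6,7,8}->{4,5,6,7,8}
Constraint 3 (Z != W) on D(Z)={3,4,6,7} D(W)={2,4,5,6,7}: no change
Constraint 4 (W < Y) on D(W)={2,4,5,6,7} D(Y)={3,4,5}: W {2,4,5,6,7}->{2,4}
So after all 4 constraints: D(W) = {2,4}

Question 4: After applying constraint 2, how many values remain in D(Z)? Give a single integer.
Answer: 4

Derivation:
Constraint 1 (W != Z) on D(W)={2,4,5,6,7} D(Z)={3,4,6,7,8}: no change
Constraint 2 (Z < U) on D(Z)={3,4,6,7,8} D(U)={2,4,5,6,7,8}: Z {3,4,6,7,8}->{3,4,6,7}; U {2,4,5,6,7,8}->{4,5,6,7,8}
So after constraint 2: D(Z)={3,4,6,7}, size = 4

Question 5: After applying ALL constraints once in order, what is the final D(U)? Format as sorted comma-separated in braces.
Answer: {4,5,6,7,8}

Derivation:
Constraint 1 (W != Z) on D(W)={2,4,5,6,7} D(Z)={3,4,6,7,8}: no change
Constraint 2 (Z < U) on D(Z)={3,4,6,7,8} D(U)={2,4,5,6,7,8}: Z {3,4,6,7,8}->{3,4,6,7}; U {2,4,5,6,7,8}->{4,5,6,7,8}
Constraint 3 (Z != W) on D(Z)={3,4,6,7} D(W)={2,4,5,6,7}: no change
Constraint 4 (W < Y) on D(W)={2,4,5,6,7} D(Y)={3,4,5}: W {2,4,5,6,7}->{2,4}
So after all 4 constraints: D(U) = {4,5,6,7,8}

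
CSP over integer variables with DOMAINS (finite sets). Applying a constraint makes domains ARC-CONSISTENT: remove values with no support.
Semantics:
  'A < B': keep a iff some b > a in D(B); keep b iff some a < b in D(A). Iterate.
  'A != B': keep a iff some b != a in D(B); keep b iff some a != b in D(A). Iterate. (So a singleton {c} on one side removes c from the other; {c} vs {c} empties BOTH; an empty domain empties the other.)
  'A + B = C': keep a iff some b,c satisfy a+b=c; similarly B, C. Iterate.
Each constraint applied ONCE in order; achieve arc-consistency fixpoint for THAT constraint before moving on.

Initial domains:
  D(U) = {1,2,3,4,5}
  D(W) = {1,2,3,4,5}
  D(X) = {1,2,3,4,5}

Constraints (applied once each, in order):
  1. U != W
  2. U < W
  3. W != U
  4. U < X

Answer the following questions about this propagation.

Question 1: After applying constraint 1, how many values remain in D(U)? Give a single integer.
Answer: 5

Derivation:
Constraint 1 (U != W) on D(U)={1,2,3,4,5} D(W)={1,2,3,4,5}: no change
So after constraint 1: D(U)={1,2,3,4,5}, size = 5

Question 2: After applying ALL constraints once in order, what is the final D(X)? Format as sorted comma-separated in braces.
Constraint 1 (U != W) on D(U)={1,2,3,4,5} D(W)={1,2,3,4,5}: no change
Constraint 2 (U < W) on D(U)={1,2,3,4,5} D(W)={1,2,3,4,5}: U {1,2,3,4,5}->{1,2,3,4}; W {1,2,3,4,5}->{2,3,4,5}
Constraint 3 (W != U) on D(W)={2,3,4,5} D(U)={1,2,3,4}: no change
Constraint 4 (U < X) on D(U)={1,2,3,4} D(X)={1,2,3,4,5}: X {1,2,3,4,5}->{2,3,4,5}
So after all 4 constraints: D(X) = {2,3,4,5}

Answer: {2,3,4,5}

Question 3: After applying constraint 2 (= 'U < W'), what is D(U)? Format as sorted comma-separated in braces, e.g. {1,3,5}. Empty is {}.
Constraint 1 (U != W) on D(U)={1,2,3,4,5} D(W)={1,2,3,4,5}: no change
Constraint 2 (U < W) on D(U)={1,2,3,4,5} D(W)={1,2,3,4,5}: U {1,2,3,4,5}->{1,2,3,4}; W {1,2,3,4,5}->{2,3,4,5}
So after constraint 2: D(U) = {1,2,3,4}

Answer: {1,2,3,4}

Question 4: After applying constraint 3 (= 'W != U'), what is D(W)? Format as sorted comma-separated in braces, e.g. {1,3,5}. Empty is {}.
Constraint 1 (U != W) on D(U)={1,2,3,4,5} D(W)={1,2,3,4,5}: no change
Constraint 2 (U < W) on D(U)={1,2,3,4,5} D(W)={1,2,3,4,5}: U {1,2,3,4,5}->{1,2,3,4}; W {1,2,3,4,5}->{2,3,4,5}
Constraint 3 (W != U) on D(W)={2,3,4,5} D(U)={1,2,3,4}: no change
So after constraint 3: D(W) = {2,3,4,5}

Answer: {2,3,4,5}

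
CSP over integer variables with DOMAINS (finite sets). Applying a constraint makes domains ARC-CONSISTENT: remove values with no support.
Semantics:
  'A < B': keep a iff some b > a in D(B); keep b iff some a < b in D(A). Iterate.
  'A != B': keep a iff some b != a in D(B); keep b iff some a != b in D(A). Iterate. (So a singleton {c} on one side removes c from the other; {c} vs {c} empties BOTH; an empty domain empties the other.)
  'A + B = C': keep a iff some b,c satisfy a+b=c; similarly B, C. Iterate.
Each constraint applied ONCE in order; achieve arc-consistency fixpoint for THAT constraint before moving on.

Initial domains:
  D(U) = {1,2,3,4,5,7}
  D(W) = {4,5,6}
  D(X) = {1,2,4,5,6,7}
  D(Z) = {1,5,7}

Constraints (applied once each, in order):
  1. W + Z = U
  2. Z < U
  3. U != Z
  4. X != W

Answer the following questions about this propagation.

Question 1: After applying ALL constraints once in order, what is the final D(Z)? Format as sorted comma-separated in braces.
Constraint 1 (W + Z = U) on D(W)={4,5,6} D(Z)={1,5,7} D(U)={1,2,3,4,5,7}: W {4,5,6}->{4,6}; Z {1,5,7}->{1}; U {1,2,3,4,5,7}->{5,7}
Constraint 2 (Z < U) on D(Z)={1} D(U)={5,7}: no change
Constraint 3 (U != Z) on D(U)={5,7} D(Z)={1}: no change
Constraint 4 (X != W) on D(X)={1,2,4,5,6,7} D(W)={4,6}: no change
So after all 4 constraints: D(Z) = {1}

Answer: {1}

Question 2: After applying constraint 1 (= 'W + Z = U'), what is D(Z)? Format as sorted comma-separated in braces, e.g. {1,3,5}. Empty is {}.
Constraint 1 (W + Z = U) on D(W)={4,5,6} D(Z)={1,5,7} D(U)={1,2,3,4,5,7}: W {4,5,6}->{4,6}; Z {1,5,7}->{1}; U {1,2,3,4,5,7}->{5,7}
So after constraint 1: D(Z) = {1}

Answer: {1}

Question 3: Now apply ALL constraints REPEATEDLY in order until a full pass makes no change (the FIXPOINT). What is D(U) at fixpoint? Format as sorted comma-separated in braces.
Answer: {5,7}

Derivation:
pass 0 (initial): D(U)={1,2,3,4,5,7}
pass 1: U {1,2,3,4,5,7}->{5,7}; W {4,5,6}->{4,6}; Z {1,5,7}->{1}
pass 2: no change
Fixpoint after 2 passes: D(U) = {5,7}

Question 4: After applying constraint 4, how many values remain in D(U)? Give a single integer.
Constraint 1 (W + Z = U) on D(W)={4,5,6} D(Z)={1,5,7} D(U)={1,2,3,4,5,7}: W {4,5,6}->{4,6}; Z {1,5,7}->{1}; U {1,2,3,4,5,7}->{5,7}
Constraint 2 (Z < U) on D(Z)={1} D(U)={5,7}: no change
Constraint 3 (U != Z) on D(U)={5,7} D(Z)={1}: no change
Constraint 4 (X != W) on D(X)={1,2,4,5,6,7} D(W)={4,6}: no change
So after constraint 4: D(U)={5,7}, size = 2

Answer: 2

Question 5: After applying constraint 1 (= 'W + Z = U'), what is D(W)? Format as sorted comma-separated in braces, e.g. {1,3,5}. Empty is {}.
Constraint 1 (W + Z = U) on D(W)={4,5,6} D(Z)={1,5,7} D(U)={1,2,3,4,5,7}: W {4,5,6}->{4,6}; Z {1,5,7}->{1}; U {1,2,3,4,5,7}->{5,7}
So after constraint 1: D(W) = {4,6}

Answer: {4,6}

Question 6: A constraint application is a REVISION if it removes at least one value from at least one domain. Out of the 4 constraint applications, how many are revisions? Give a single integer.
Constraint 1 (W + Z = U) on D(W)={4,5,6} D(Z)={1,5,7} D(U)={1,2,3,4,5,7}: W {4,5,6}->{4,6}; Z {1,5,7}->{1}; U {1,2,3,4,5,7}->{5,7} => REVISION
Constraint 2 (Z < U) on D(Z)={1} D(U)={5,7}: no change => not a revision
Constraint 3 (U != Z) on D(U)={5,7} D(Z)={1}: no change => not a revision
Constraint 4 (X != W) on D(X)={1,2,4,5,6,7} D(W)={4,6}: no change => not a revision
Total revisions = 1

Answer: 1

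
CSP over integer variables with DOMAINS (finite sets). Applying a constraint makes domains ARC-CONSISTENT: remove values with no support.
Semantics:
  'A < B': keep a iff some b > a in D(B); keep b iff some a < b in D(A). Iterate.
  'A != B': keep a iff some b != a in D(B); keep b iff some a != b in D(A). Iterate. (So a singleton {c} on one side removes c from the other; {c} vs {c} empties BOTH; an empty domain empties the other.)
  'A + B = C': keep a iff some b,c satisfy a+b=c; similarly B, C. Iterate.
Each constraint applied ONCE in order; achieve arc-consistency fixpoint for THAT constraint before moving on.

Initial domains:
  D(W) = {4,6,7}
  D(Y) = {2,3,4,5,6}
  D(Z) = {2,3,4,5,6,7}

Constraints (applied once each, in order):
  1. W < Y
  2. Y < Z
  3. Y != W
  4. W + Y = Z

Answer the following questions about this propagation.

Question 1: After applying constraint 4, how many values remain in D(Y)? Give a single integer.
Constraint 1 (W < Y) on D(W)={4,6,7} D(Y)={2,3,4,5,6}: W {4,6,7}->{4}; Y {2,3,4,5,6}->{5,6}
Constraint 2 (Y < Z) on D(Y)={5,6} D(Z)={2,3,4,5,6,7}: Z {2,3,4,5,6,7}->{6,7}
Constraint 3 (Y != W) on D(Y)={5,6} D(W)={4}: no change
Constraint 4 (W + Y = Z) on D(W)={4} D(Y)={5,6} D(Z)={6,7}: W {4}->{}; Y {5,6}->{}; Z {6,7}->{}
So after constraint 4: D(Y)={}, size = 0

Answer: 0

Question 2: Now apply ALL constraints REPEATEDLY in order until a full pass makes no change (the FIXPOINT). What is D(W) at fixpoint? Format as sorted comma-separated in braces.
pass 0 (initial): D(W)={4,6,7}
pass 1: W {4,6,7}->{}; Y {2,3,4,5,6}->{}; Z {2,3,4,5,6,7}->{}
pass 2: no change
Fixpoint after 2 passes: D(W) = {}

Answer: {}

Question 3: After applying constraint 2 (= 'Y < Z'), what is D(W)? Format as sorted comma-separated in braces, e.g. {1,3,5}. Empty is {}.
Answer: {4}

Derivation:
Constraint 1 (W < Y) on D(W)={4,6,7} D(Y)={2,3,4,5,6}: W {4,6,7}->{4}; Y {2,3,4,5,6}->{5,6}
Constraint 2 (Y < Z) on D(Y)={5,6} D(Z)={2,3,4,5,6,7}: Z {2,3,4,5,6,7}->{6,7}
So after constraint 2: D(W) = {4}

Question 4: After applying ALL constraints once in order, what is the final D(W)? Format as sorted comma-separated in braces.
Constraint 1 (W < Y) on D(W)={4,6,7} D(Y)={2,3,4,5,6}: W {4,6,7}->{4}; Y {2,3,4,5,6}->{5,6}
Constraint 2 (Y < Z) on D(Y)={5,6} D(Z)={2,3,4,5,6,7}: Z {2,3,4,5,6,7}->{6,7}
Constraint 3 (Y != W) on D(Y)={5,6} D(W)={4}: no change
Constraint 4 (W + Y = Z) on D(W)={4} D(Y)={5,6} D(Z)={6,7}: W {4}->{}; Y {5,6}->{}; Z {6,7}->{}
So after all 4 constraints: D(W) = {}

Answer: {}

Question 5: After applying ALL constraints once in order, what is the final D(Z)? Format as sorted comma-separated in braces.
Answer: {}

Derivation:
Constraint 1 (W < Y) on D(W)={4,6,7} D(Y)={2,3,4,5,6}: W {4,6,7}->{4}; Y {2,3,4,5,6}->{5,6}
Constraint 2 (Y < Z) on D(Y)={5,6} D(Z)={2,3,4,5,6,7}: Z {2,3,4,5,6,7}->{6,7}
Constraint 3 (Y != W) on D(Y)={5,6} D(W)={4}: no change
Constraint 4 (W + Y = Z) on D(W)={4} D(Y)={5,6} D(Z)={6,7}: W {4}->{}; Y {5,6}->{}; Z {6,7}->{}
So after all 4 constraints: D(Z) = {}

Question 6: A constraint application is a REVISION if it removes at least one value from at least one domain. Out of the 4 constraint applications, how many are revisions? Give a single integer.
Answer: 3

Derivation:
Constraint 1 (W < Y) on D(W)={4,6,7} D(Y)={2,3,4,5,6}: W {4,6,7}->{4}; Y {2,3,4,5,6}->{5,6} => REVISION
Constraint 2 (Y < Z) on D(Y)={5,6} D(Z)={2,3,4,5,6,7}: Z {2,3,4,5,6,7}->{6,7} => REVISION
Constraint 3 (Y != W) on D(Y)={5,6} D(W)={4}: no change => not a revision
Constraint 4 (W + Y = Z) on D(W)={4} D(Y)={5,6} D(Z)={6,7}: W {4}->{}; Y {5,6}->{}; Z {6,7}->{} => REVISION
Total revisions = 3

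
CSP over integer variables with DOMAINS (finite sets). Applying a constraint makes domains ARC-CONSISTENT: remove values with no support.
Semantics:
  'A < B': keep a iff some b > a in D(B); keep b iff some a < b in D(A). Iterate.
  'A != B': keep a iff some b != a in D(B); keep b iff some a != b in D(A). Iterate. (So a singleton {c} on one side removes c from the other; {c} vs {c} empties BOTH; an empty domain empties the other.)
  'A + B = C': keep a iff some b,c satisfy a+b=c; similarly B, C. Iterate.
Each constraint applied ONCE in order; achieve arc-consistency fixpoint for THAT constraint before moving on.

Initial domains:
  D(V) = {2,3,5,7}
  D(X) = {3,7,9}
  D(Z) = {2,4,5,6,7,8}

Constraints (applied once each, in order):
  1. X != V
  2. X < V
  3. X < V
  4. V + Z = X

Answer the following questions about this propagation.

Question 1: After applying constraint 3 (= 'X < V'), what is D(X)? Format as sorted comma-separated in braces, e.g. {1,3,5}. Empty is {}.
Answer: {3}

Derivation:
Constraint 1 (X != V) on D(X)={3,7,9} D(V)={2,3,5,7}: no change
Constraint 2 (X < V) on D(X)={3,7,9} D(V)={2,3,5,7}: X {3,7,9}->{3}; V {2,3,5,7}->{5,7}
Constraint 3 (X < V) on D(X)={3} D(V)={5,7}: no change
So after constraint 3: D(X) = {3}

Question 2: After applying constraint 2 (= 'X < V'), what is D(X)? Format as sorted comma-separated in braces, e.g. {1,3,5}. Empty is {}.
Constraint 1 (X != V) on D(X)={3,7,9} D(V)={2,3,5,7}: no change
Constraint 2 (X < V) on D(X)={3,7,9} D(V)={2,3,5,7}: X {3,7,9}->{3}; V {2,3,5,7}->{5,7}
So after constraint 2: D(X) = {3}

Answer: {3}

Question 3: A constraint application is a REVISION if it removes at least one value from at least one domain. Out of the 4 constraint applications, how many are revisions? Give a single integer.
Constraint 1 (X != V) on D(X)={3,7,9} D(V)={2,3,5,7}: no change => not a revision
Constraint 2 (X < V) on D(X)={3,7,9} D(V)={2,3,5,7}: X {3,7,9}->{3}; V {2,3,5,7}->{5,7} => REVISION
Constraint 3 (X < V) on D(X)={3} D(V)={5,7}: no change => not a revision
Constraint 4 (V + Z = X) on D(V)={5,7} D(Z)={2,4,5,6,7,8} D(X)={3}: V {5,7}->{}; Z {2,4,5,6,7,8}->{}; X {3}->{} => REVISION
Total revisions = 2

Answer: 2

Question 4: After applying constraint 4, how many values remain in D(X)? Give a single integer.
Answer: 0

Derivation:
Constraint 1 (X != V) on D(X)={3,7,9} D(V)={2,3,5,7}: no change
Constraint 2 (X < V) on D(X)={3,7,9} D(V)={2,3,5,7}: X {3,7,9}->{3}; V {2,3,5,7}->{5,7}
Constraint 3 (X < V) on D(X)={3} D(V)={5,7}: no change
Constraint 4 (V + Z = X) on D(V)={5,7} D(Z)={2,4,5,6,7,8} D(X)={3}: V {5,7}->{}; Z {2,4,5,6,7,8}->{}; X {3}->{}
So after constraint 4: D(X)={}, size = 0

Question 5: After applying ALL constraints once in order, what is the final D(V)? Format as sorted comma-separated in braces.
Answer: {}

Derivation:
Constraint 1 (X != V) on D(X)={3,7,9} D(V)={2,3,5,7}: no change
Constraint 2 (X < V) on D(X)={3,7,9} D(V)={2,3,5,7}: X {3,7,9}->{3}; V {2,3,5,7}->{5,7}
Constraint 3 (X < V) on D(X)={3} D(V)={5,7}: no change
Constraint 4 (V + Z = X) on D(V)={5,7} D(Z)={2,4,5,6,7,8} D(X)={3}: V {5,7}->{}; Z {2,4,5,6,7,8}->{}; X {3}->{}
So after all 4 constraints: D(V) = {}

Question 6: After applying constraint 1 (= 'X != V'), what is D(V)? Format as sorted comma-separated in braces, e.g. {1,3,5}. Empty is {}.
Constraint 1 (X != V) on D(X)={3,7,9} D(V)={2,3,5,7}: no change
So after constraint 1: D(V) = {2,3,5,7}

Answer: {2,3,5,7}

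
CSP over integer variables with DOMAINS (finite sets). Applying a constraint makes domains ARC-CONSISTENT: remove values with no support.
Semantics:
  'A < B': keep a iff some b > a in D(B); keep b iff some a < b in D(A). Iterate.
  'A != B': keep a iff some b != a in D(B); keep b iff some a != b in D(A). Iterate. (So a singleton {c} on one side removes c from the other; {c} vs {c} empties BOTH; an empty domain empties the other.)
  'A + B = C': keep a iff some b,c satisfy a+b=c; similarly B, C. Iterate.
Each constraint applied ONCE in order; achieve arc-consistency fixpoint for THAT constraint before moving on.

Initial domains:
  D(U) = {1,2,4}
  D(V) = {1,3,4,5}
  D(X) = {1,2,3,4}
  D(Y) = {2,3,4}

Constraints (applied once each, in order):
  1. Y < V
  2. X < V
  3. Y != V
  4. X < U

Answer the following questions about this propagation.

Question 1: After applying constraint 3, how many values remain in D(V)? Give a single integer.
Constraint 1 (Y < V) on D(Y)={2,3,4} D(V)={1,3,4,5}: V {1,3,4,5}->{3,4,5}
Constraint 2 (X < V) on D(X)={1,2,3,4} D(V)={3,4,5}: no change
Constraint 3 (Y != V) on D(Y)={2,3,4} D(V)={3,4,5}: no change
So after constraint 3: D(V)={3,4,5}, size = 3

Answer: 3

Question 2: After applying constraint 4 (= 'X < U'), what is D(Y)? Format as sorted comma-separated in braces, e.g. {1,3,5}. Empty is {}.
Answer: {2,3,4}

Derivation:
Constraint 1 (Y < V) on D(Y)={2,3,4} D(V)={1,3,4,5}: V {1,3,4,5}->{3,4,5}
Constraint 2 (X < V) on D(X)={1,2,3,4} D(V)={3,4,5}: no change
Constraint 3 (Y != V) on D(Y)={2,3,4} D(V)={3,4,5}: no change
Constraint 4 (X < U) on D(X)={1,2,3,4} D(U)={1,2,4}: X {1,2,3,4}->{1,2,3}; U {1,2,4}->{2,4}
So after constraint 4: D(Y) = {2,3,4}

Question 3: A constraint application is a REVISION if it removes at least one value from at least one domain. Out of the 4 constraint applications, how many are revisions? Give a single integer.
Answer: 2

Derivation:
Constraint 1 (Y < V) on D(Y)={2,3,4} D(V)={1,3,4,5}: V {1,3,4,5}->{3,4,5} => REVISION
Constraint 2 (X < V) on D(X)={1,2,3,4} D(V)={3,4,5}: no change => not a revision
Constraint 3 (Y != V) on D(Y)={2,3,4} D(V)={3,4,5}: no change => not a revision
Constraint 4 (X < U) on D(X)={1,2,3,4} D(U)={1,2,4}: X {1,2,3,4}->{1,2,3}; U {1,2,4}->{2,4} => REVISION
Total revisions = 2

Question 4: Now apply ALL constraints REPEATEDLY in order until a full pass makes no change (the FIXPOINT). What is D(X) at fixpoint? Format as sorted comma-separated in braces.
Answer: {1,2,3}

Derivation:
pass 0 (initial): D(X)={1,2,3,4}
pass 1: U {1,2,4}->{2,4}; V {1,3,4,5}->{3,4,5}; X {1,2,3,4}->{1,2,3}
pass 2: no change
Fixpoint after 2 passes: D(X) = {1,2,3}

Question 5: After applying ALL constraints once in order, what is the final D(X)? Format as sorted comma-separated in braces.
Constraint 1 (Y < V) on D(Y)={2,3,4} D(V)={1,3,4,5}: V {1,3,4,5}->{3,4,5}
Constraint 2 (X < V) on D(X)={1,2,3,4} D(V)={3,4,5}: no change
Constraint 3 (Y != V) on D(Y)={2,3,4} D(V)={3,4,5}: no change
Constraint 4 (X < U) on D(X)={1,2,3,4} D(U)={1,2,4}: X {1,2,3,4}->{1,2,3}; U {1,2,4}->{2,4}
So after all 4 constraints: D(X) = {1,2,3}

Answer: {1,2,3}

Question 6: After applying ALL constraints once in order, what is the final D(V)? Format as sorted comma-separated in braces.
Constraint 1 (Y < V) on D(Y)={2,3,4} D(V)={1,3,4,5}: V {1,3,4,5}->{3,4,5}
Constraint 2 (X < V) on D(X)={1,2,3,4} D(V)={3,4,5}: no change
Constraint 3 (Y != V) on D(Y)={2,3,4} D(V)={3,4,5}: no change
Constraint 4 (X < U) on D(X)={1,2,3,4} D(U)={1,2,4}: X {1,2,3,4}->{1,2,3}; U {1,2,4}->{2,4}
So after all 4 constraints: D(V) = {3,4,5}

Answer: {3,4,5}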